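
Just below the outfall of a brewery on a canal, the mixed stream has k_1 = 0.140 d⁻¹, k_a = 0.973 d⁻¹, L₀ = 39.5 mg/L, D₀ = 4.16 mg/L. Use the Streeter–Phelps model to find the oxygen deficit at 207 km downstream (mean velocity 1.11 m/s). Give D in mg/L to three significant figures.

Travel time t = x/v = 207 km / (1.11 m/s) = 207000 m / 1.11 m/s = 186500 s = 2.158 d.
k_1 L₀/(k_a−k_1) = 0.140×39.5/(0.973−0.140) = 5.530/0.8330 = 6.639 mg/L.
e^(−k_1 t) = e^(−0.140×2.158) = 0.7392; e^(−k_a t) = e^(−0.973×2.158) = 0.1224.
D = 6.639 × (0.7392 − 0.1224) + 4.16 × 0.1224 = 4.095 + 0.5094 = 4.604 mg/L.

D ≈ 4.60 mg/L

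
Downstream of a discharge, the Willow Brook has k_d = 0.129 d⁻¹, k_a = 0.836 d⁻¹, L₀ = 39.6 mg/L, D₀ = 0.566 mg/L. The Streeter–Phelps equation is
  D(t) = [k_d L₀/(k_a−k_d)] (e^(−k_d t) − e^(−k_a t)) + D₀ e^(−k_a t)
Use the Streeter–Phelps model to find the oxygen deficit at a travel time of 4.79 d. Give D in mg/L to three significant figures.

k_d L₀/(k_a−k_d) = 0.129×39.6/(0.836−0.129) = 5.108/0.7070 = 7.225 mg/L.
e^(−k_d t) = e^(−0.129×4.790) = 0.5391; e^(−k_a t) = e^(−0.836×4.790) = 0.01823.
D = 7.225 × (0.5391 − 0.01823) + 0.566 × 0.01823 = 3.763 + 0.01032 = 3.774 mg/L.

D ≈ 3.77 mg/L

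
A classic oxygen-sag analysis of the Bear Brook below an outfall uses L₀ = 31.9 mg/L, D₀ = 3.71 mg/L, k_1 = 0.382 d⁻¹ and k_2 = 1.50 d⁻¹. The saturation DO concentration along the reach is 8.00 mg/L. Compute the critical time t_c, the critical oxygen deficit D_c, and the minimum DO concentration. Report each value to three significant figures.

t_c ≈ 0.851 d; D_c ≈ 5.87 mg/L; min DO ≈ 2.13 mg/L

With k_2/k_1 = 3.927 and 1 − D₀(k_2−k_1)/(k_1 L₀) = 0.6596,
t_c = ln(3.927 × 0.6596) / (1.50 − 0.382) = ln(2.590) / 1.118 = 0.9517/1.118 = 0.8513 d.
L(t_c) = L₀ e^(−k_1 t_c) = 31.9 × 0.7224 = 23.04 mg/L, and at the critical point k_2 D_c = k_1 L, so D_c = (0.382/1.50) × 23.04 = 5.869 mg/L.
Minimum DO = C_s − D_c = 8.00 − 5.869 = 2.131 mg/L.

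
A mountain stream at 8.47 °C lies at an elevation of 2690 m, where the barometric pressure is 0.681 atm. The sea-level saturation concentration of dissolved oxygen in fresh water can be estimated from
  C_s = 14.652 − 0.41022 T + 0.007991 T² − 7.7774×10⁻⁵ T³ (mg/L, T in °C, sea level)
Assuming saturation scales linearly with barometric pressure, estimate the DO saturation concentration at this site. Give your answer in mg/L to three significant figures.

C_s ≈ 7.97 mg/L

At sea level: C_s = 14.652 − 0.41022×8.47 + 0.007991×8.47² − 7.7774×10⁻⁵×8.47³ = 11.70 mg/L.
Pressure correction: C_s' = 11.70 × 0.681 = 7.970 mg/L.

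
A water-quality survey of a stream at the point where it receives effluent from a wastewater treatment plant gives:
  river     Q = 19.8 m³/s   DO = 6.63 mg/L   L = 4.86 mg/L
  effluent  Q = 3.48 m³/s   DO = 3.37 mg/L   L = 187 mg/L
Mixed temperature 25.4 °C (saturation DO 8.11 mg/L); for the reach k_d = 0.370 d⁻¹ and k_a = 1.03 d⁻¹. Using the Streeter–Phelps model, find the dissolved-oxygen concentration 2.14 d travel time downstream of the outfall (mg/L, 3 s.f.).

DO ≈ 1.73 mg/L

Mixed DO = (19.8×6.63 + 3.48×3.37)/(19.8+3.48) = 143.0/23.28 = 6.143 mg/L.
Mixed L₀ = (19.8×4.86 + 3.48×187)/(23.28) = 747.0/23.28 = 32.09 mg/L.
Initial deficit D₀ = C_s − DO₀ = 8.11 − 6.143 = 1.967 mg/L.
D(2.14) = [0.370×32.09/(1.03−0.370)](e^(−0.370×2.14) − e^(−1.03×2.14)) + 1.967 e^(−1.03×2.14)
= 17.99 × (0.4530 − 0.1103) + 1.967 × 0.1103 = 6.381 mg/L.
DO = 8.11 − 6.381 = 1.729 mg/L.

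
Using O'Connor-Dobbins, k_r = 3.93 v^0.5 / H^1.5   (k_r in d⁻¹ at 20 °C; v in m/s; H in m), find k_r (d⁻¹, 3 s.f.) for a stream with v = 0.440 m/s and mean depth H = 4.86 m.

k_r = 3.93 × 0.440^0.5 / 4.86^1.5 = 3.93 × 0.6633 / 10.71 = 0.2433 d⁻¹.

k_r ≈ 0.243 d⁻¹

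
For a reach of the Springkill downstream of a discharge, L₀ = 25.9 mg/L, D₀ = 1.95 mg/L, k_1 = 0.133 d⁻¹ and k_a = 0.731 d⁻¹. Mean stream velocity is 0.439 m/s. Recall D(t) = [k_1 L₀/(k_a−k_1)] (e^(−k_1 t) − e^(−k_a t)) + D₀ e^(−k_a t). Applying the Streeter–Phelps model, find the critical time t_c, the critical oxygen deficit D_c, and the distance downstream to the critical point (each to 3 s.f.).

At the critical point dD/dt = 0, so k_1 L₀ e^(−k_1 t) = k_a D. Substituting D(t) from the Streeter–Phelps equation and solving for t gives
t_c = ln[(k_a/k_1)(1 − D₀(k_a−k_1)/(k_1 L₀))] / (k_a−k_1).
Here k_a−k_1 = 0.5980 d⁻¹ and 1 − D₀(k_a−k_1)/(k_1 L₀) = 1 − 1.95×0.5980/(0.133×25.9) = 0.6615, so
t_c = ln(5.496 × 0.6615) / 0.5980 = 1.291 / 0.5980 = 2.159 d.
L(t_c) = L₀ e^(−k_1 t_c) = 25.9 × 0.7505 = 19.44 mg/L, and at the critical point k_a D_c = k_1 L, so D_c = (0.133/0.731) × 19.44 = 3.536 mg/L.
x_c = v t_c = 0.439 m/s × 2.159 d × 86400 s/d = 81870 m ≈ 81.9 km.

t_c ≈ 2.16 d; D_c ≈ 3.54 mg/L; x_c ≈ 81.9 km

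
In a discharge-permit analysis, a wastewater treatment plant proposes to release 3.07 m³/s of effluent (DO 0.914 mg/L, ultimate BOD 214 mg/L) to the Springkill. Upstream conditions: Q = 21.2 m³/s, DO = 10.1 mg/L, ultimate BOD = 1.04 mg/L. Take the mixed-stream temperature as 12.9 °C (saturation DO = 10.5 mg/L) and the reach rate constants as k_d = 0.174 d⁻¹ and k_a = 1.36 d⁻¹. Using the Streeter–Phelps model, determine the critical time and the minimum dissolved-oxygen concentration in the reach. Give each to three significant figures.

Mixed DO = (21.2×10.1 + 3.07×0.914)/(21.2+3.07) = 216.9/24.27 = 8.938 mg/L.
Mixed L₀ = (21.2×1.04 + 3.07×214)/(24.27) = 679.0/24.27 = 27.98 mg/L.
Initial deficit D₀ = C_s − DO₀ = 10.5 − 8.938 = 1.562 mg/L.
t_c = (1/1.186) ln[(1.36/0.174)(1 − 1.562×1.186/(0.174×27.98))] = 0.8432 × ln(4.842) = 1.330 d.
D_c = (0.174/1.36) × 27.98 × e^(−0.174×1.330) = 0.1279 × 27.98 × 0.7934 = 2.840 mg/L.
Minimum DO = 10.5 − 2.840 = 7.660 mg/L.

t_c ≈ 1.33 d; minimum DO ≈ 7.66 mg/L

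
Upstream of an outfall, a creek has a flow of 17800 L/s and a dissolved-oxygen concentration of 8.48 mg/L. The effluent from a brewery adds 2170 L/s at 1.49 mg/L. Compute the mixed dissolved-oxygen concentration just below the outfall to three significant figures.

7.72 mg/L

Flow-weighted mixing: C = (Q_r C_r + Q_w C_w)/(Q_r + Q_w)
= (17800×8.48 + 2170×1.49)/(17800 + 2170) = 154200/19970 = 7.720 mg/L.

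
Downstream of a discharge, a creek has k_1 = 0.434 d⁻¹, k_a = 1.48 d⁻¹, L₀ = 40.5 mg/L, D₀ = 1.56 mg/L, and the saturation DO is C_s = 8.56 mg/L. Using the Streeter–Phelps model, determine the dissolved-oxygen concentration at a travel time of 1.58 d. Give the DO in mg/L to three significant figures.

DO ≈ 1.57 mg/L

k_1 L₀/(k_a−k_1) = 0.434×40.5/(1.48−0.434) = 17.58/1.046 = 16.80 mg/L.
e^(−k_1 t) = e^(−0.434×1.580) = 0.5037; e^(−k_a t) = e^(−1.48×1.580) = 0.09648.
D = 16.80 × (0.5037 − 0.09648) + 1.56 × 0.09648 = 6.843 + 0.1505 = 6.994 mg/L.
DO = C_s − D = 8.56 − 6.994 = 1.566 mg/L.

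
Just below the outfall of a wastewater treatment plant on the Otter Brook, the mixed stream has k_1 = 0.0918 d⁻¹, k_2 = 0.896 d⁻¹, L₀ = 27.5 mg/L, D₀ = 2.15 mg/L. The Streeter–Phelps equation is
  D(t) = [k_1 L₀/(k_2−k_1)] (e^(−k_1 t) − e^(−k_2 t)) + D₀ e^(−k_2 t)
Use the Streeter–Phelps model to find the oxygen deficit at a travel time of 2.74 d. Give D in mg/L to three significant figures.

k_1 L₀/(k_2−k_1) = 0.0918×27.5/(0.896−0.0918) = 2.525/0.8042 = 3.139 mg/L.
e^(−k_1 t) = e^(−0.0918×2.740) = 0.7776; e^(−k_2 t) = e^(−0.896×2.740) = 0.08586.
D = 3.139 × (0.7776 − 0.08586) + 2.15 × 0.08586 = 2.171 + 0.1846 = 2.356 mg/L.

D ≈ 2.36 mg/L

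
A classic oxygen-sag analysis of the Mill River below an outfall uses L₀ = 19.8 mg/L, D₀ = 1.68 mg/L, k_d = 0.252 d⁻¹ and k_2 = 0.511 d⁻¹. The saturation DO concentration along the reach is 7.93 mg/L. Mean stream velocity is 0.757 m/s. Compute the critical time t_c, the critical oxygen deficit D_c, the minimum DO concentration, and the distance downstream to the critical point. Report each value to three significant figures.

t_c = [1/(k_2−k_d)] ln[(k_2/k_d)(1 − D₀(k_2−k_d)/(k_d L₀))]
= [1/(0.511−0.252)] ln[(0.511/0.252)(1 − 1.68×0.2590/(0.252×19.8))]
= (1/0.2590) ln[2.028 × 0.9128] = 3.861 × ln(1.851) = 3.861 × 0.6157 = 2.377 d.
L(t_c) = L₀ e^(−k_d t_c) = 19.8 × 0.5493 = 10.88 mg/L, and at the critical point k_2 D_c = k_d L, so D_c = (0.252/0.511) × 10.88 = 5.364 mg/L.
Minimum DO = C_s − D_c = 7.93 − 5.364 = 2.566 mg/L.
x_c = v t_c = 0.757 m/s × 2.377 d × 86400 s/d = 155500 m ≈ 155 km.

t_c ≈ 2.38 d; D_c ≈ 5.36 mg/L; min DO ≈ 2.57 mg/L; x_c ≈ 155 km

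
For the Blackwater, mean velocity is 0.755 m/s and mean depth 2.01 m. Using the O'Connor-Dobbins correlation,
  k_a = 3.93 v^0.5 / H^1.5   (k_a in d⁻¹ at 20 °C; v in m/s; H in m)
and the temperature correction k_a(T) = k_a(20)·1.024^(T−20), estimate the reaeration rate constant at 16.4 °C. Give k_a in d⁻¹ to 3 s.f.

k_a ≈ 1.10 d⁻¹

k_a(20) = 3.93 × 0.755^0.5 / 2.01^1.5 = 3.93 × 0.8689 / 2.850 = 1.198 d⁻¹.
k_a(16.4) = 1.198 × 1.024^(16.4−20) = 1.198 × 0.9182 = 1.100 d⁻¹.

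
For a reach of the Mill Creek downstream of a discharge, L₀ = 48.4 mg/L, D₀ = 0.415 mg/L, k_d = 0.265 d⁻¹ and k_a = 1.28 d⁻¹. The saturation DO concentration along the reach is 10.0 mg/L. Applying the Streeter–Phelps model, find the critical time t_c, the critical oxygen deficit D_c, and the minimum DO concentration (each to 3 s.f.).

t_c ≈ 1.52 d; D_c ≈ 6.70 mg/L; min DO ≈ 3.30 mg/L

With k_a/k_d = 4.830 and 1 − D₀(k_a−k_d)/(k_d L₀) = 0.9672,
t_c = ln(4.830 × 0.9672) / (1.28 − 0.265) = ln(4.672) / 1.015 = 1.541/1.015 = 1.519 d.
L(t_c) = L₀ e^(−k_d t_c) = 48.4 × 0.6687 = 32.36 mg/L, and at the critical point k_a D_c = k_d L, so D_c = (0.265/1.28) × 32.36 = 6.700 mg/L.
Minimum DO = C_s − D_c = 10.0 − 6.700 = 3.300 mg/L.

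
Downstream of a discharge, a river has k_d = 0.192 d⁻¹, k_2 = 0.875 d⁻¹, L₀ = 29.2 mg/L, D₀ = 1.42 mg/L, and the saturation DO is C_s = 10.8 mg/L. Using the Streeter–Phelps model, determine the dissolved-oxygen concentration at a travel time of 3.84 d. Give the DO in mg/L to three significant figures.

k_d L₀/(k_2−k_d) = 0.192×29.2/(0.875−0.192) = 5.606/0.6830 = 8.208 mg/L.
e^(−k_d t) = e^(−0.192×3.840) = 0.4784; e^(−k_2 t) = e^(−0.875×3.840) = 0.03474.
D = 8.208 × (0.4784 − 0.03474) + 1.42 × 0.03474 = 3.642 + 0.04932 = 3.691 mg/L.
DO = C_s − D = 10.8 − 3.691 = 7.109 mg/L.

DO ≈ 7.11 mg/L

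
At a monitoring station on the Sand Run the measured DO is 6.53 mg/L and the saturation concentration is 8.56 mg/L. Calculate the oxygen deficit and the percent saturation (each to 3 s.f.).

D = C_s − C = 8.56 − 6.53 = 2.03 mg/L.
% saturation = 6.53/8.56 × 100 = 76.3 %.

D ≈ 2.03 mg/L; 76.3 % saturation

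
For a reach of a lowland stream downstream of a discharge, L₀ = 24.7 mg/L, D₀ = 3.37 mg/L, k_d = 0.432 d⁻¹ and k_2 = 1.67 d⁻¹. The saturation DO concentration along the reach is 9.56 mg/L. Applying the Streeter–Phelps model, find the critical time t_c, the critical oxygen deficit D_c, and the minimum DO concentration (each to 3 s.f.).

t_c ≈ 0.692 d; D_c ≈ 4.74 mg/L; min DO ≈ 4.82 mg/L

At the critical point dD/dt = 0, so k_d L₀ e^(−k_d t) = k_2 D. Substituting D(t) from the Streeter–Phelps equation and solving for t gives
t_c = ln[(k_2/k_d)(1 − D₀(k_2−k_d)/(k_d L₀))] / (k_2−k_d).
Here k_2−k_d = 1.238 d⁻¹ and 1 − D₀(k_2−k_d)/(k_d L₀) = 1 − 3.37×1.238/(0.432×24.7) = 0.6090, so
t_c = ln(3.866 × 0.6090) / 1.238 = 0.8562 / 1.238 = 0.6916 d.
L(t_c) = L₀ e^(−k_d t_c) = 24.7 × 0.7417 = 18.32 mg/L, and at the critical point k_2 D_c = k_d L, so D_c = (0.432/1.67) × 18.32 = 4.739 mg/L.
Minimum DO = C_s − D_c = 9.56 − 4.739 = 4.821 mg/L.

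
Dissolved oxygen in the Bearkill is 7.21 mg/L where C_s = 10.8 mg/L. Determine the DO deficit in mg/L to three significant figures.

D = C_s − C = 10.8 − 7.21 = 3.59 mg/L.

D ≈ 3.59 mg/L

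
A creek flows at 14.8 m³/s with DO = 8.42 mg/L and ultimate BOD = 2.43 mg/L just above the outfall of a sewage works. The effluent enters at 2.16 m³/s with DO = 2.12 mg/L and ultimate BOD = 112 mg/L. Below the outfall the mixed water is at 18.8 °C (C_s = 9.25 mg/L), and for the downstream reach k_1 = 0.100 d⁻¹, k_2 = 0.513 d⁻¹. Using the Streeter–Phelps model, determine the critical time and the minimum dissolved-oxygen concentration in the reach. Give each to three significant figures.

Mixed DO = (14.8×8.42 + 2.16×2.12)/(14.8+2.16) = 129.2/16.96 = 7.618 mg/L.
Mixed L₀ = (14.8×2.43 + 2.16×112)/(16.96) = 277.9/16.96 = 16.38 mg/L.
Initial deficit D₀ = C_s − DO₀ = 9.25 − 7.618 = 1.632 mg/L.
t_c = (1/0.4130) ln[(0.513/0.100)(1 − 1.632×0.4130/(0.100×16.38))] = 2.421 × ln(3.019) = 2.676 d.
D_c = (0.100/0.513) × 16.38 × e^(−0.100×2.676) = 0.1949 × 16.38 × 0.7652 = 2.444 mg/L.
Minimum DO = 9.25 − 2.444 = 6.806 mg/L.

t_c ≈ 2.68 d; minimum DO ≈ 6.81 mg/L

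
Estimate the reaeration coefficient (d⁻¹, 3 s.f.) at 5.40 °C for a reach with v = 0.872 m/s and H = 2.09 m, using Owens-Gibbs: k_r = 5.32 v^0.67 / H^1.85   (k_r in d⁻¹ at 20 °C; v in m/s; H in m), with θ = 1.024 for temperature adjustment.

k_r ≈ 0.878 d⁻¹

k_r(20) = 5.32 × 0.872^0.67 / 2.09^1.85 = 5.32 × 0.9123 / 3.911 = 1.241 d⁻¹.
k_r(5.40) = 1.241 × 1.024^(5.40−20) = 1.241 × 0.7073 = 0.8778 d⁻¹.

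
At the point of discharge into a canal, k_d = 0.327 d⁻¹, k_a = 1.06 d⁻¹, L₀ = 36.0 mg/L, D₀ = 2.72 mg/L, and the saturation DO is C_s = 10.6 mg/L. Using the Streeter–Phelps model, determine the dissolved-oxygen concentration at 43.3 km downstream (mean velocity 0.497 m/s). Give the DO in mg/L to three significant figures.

DO ≈ 3.63 mg/L

Travel time t = x/v = 43.3 km / (0.497 m/s) = 43300 m / 0.497 m/s = 87120 s = 1.008 d.
k_d L₀/(k_a−k_d) = 0.327×36.0/(1.06−0.327) = 11.77/0.7330 = 16.06 mg/L.
e^(−k_d t) = e^(−0.327×1.008) = 0.7191; e^(−k_a t) = e^(−1.06×1.008) = 0.3434.
D = 16.06 × (0.7191 − 0.3434) + 2.72 × 0.3434 = 6.034 + 0.9340 = 6.968 mg/L.
DO = C_s − D = 10.6 − 6.968 = 3.632 mg/L.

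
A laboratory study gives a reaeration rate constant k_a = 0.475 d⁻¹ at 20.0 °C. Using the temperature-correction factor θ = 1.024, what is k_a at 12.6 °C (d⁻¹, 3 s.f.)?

k_a(T₂) = k_a(T₁) · θ^(T₂−T₁) = 0.475 × 1.024^(12.6−20.0)
= 0.475 × 1.024^-7.40 = 0.475 × 0.8390 = 0.3985 d⁻¹.

k_a ≈ 0.399 d⁻¹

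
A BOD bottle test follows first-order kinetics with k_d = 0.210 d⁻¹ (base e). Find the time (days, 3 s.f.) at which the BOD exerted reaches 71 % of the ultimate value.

t ≈ 5.89 d

y/L₀ = 1 − e^(−k_d t) = 0.71 ⇒ e^(−k_d t) = 0.290
t = −ln(0.290) / 0.210 = 1.238 / 0.210 = 5.895 d.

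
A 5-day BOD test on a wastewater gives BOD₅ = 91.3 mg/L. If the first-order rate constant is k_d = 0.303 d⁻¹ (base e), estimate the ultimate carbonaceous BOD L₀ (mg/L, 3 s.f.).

L₀ ≈ 117 mg/L

BOD₅ = L₀(1 − e^(−5k_d)) ⇒ L₀ = BOD₅ / (1 − e^(−5×0.303))
= 91.3 / (1 − 0.2198) = 91.3 / 0.7802 = 117.0 mg/L.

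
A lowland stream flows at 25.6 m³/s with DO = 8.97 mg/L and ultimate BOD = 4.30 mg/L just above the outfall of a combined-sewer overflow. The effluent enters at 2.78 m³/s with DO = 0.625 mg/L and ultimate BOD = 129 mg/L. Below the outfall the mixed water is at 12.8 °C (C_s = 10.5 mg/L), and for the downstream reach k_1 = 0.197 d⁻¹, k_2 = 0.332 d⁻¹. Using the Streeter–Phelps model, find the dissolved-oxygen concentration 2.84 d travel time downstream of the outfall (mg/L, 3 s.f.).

Mixed DO = (25.6×8.97 + 2.78×0.625)/(25.6+2.78) = 231.4/28.38 = 8.153 mg/L.
Mixed L₀ = (25.6×4.30 + 2.78×129)/(28.38) = 468.7/28.38 = 16.52 mg/L.
Initial deficit D₀ = C_s − DO₀ = 10.5 − 8.153 = 2.347 mg/L.
D(2.84) = [0.197×16.52/(0.332−0.197)](e^(−0.197×2.84) − e^(−0.332×2.84)) + 2.347 e^(−0.332×2.84)
= 24.10 × (0.5715 − 0.3895) + 2.347 × 0.3895 = 5.301 mg/L.
DO = 10.5 − 5.301 = 5.199 mg/L.

DO ≈ 5.20 mg/L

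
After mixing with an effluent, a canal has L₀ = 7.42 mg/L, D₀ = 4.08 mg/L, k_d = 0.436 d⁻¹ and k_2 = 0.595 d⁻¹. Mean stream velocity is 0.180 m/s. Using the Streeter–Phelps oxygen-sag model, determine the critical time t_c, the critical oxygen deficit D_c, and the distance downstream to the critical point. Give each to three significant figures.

t_c = [1/(k_2−k_d)] ln[(k_2/k_d)(1 − D₀(k_2−k_d)/(k_d L₀))]
= [1/(0.595−0.436)] ln[(0.595/0.436)(1 − 4.08×0.1590/(0.436×7.42))]
= (1/0.1590) ln[1.365 × 0.7995] = 6.289 × ln(1.091) = 6.289 × 0.08712 = 0.5479 d.
D_c = (k_d/k_2) L₀ e^(−k_d t_c) = (0.436/0.595) × 7.42 × e^(−0.436×0.5479) = 0.7328 × 7.42 × 0.7875 = 4.282 mg/L.
x_c = v t_c = 0.180 m/s × 0.5479 d × 86400 s/d = 8521 m ≈ 8.52 km.

t_c ≈ 0.548 d; D_c ≈ 4.28 mg/L; x_c ≈ 8.52 km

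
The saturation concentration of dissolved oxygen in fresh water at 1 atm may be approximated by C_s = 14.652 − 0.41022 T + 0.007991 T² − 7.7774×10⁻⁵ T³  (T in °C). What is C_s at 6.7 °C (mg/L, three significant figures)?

C_s = 14.652 − 0.41022×6.7 + 0.007991×6.7² − 7.7774×10⁻⁵×6.7³ = 12.24 mg/L.

C_s ≈ 12.2 mg/L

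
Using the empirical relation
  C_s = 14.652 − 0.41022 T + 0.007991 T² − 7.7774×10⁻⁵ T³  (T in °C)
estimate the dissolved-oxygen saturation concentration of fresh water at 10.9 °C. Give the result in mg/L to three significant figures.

C_s ≈ 11.0 mg/L

C_s = 14.652 − 0.41022×10.9 + 0.007991×10.9² − 7.7774×10⁻⁵×10.9³ = 11.03 mg/L.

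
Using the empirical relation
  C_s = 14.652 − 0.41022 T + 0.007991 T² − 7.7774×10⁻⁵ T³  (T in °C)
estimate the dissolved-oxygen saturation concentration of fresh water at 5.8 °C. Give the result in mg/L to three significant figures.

C_s = 14.652 − 0.41022×5.8 + 0.007991×5.8² − 7.7774×10⁻⁵×5.8³ = 12.53 mg/L.

C_s ≈ 12.5 mg/L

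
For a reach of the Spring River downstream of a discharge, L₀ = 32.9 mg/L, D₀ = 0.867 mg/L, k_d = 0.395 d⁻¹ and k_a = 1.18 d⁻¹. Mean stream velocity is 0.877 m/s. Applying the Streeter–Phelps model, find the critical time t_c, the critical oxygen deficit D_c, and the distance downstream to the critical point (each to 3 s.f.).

With k_a/k_d = 2.987 and 1 − D₀(k_a−k_d)/(k_d L₀) = 0.9476,
t_c = ln(2.987 × 0.9476) / (1.18 − 0.395) = ln(2.831) / 0.7850 = 1.041/0.7850 = 1.326 d.
D_c = (k_d/k_a) L₀ e^(−k_d t_c) = (0.395/1.18) × 32.9 × e^(−0.395×1.326) = 0.3347 × 32.9 × 0.5924 = 6.524 mg/L.
x_c = v t_c = 0.877 m/s × 1.326 d × 86400 s/d = 100400 m ≈ 100 km.

t_c ≈ 1.33 d; D_c ≈ 6.52 mg/L; x_c ≈ 100 km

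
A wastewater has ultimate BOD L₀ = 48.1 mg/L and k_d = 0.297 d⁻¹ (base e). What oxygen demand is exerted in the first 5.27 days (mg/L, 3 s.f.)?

y ≈ 38.0 mg/L

y_t = L₀(1 − e^(−k_d t)) = 48.1 × (1 − e^(−0.297×5.27))
= 48.1 × (1 − 0.2090) = 48.1 × 0.7910 = 38.04 mg/L.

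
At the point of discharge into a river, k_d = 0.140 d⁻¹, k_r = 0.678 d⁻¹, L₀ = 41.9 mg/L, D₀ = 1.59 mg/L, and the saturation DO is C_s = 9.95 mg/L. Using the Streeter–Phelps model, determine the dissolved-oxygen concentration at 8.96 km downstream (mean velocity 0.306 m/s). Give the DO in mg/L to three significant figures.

DO ≈ 6.95 mg/L

Travel time t = x/v = 8.96 km / (0.306 m/s) = 8960 m / 0.306 m/s = 29280 s = 0.3389 d.
k_d L₀/(k_r−k_d) = 0.140×41.9/(0.678−0.140) = 5.866/0.5380 = 10.90 mg/L.
e^(−k_d t) = e^(−0.140×0.3389) = 0.9537; e^(−k_r t) = e^(−0.678×0.3389) = 0.7947.
D = 10.90 × (0.9537 − 0.7947) + 1.59 × 0.7947 = 1.733 + 1.264 = 2.997 mg/L.
DO = C_s − D = 9.95 − 2.997 = 6.953 mg/L.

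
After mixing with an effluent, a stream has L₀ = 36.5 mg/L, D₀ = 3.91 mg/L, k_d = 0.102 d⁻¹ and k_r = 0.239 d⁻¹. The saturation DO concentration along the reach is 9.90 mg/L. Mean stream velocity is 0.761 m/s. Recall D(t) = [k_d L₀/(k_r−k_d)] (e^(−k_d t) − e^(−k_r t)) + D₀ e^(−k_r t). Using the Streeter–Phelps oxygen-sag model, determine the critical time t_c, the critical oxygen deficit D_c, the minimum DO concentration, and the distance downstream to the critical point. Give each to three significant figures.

At the critical point dD/dt = 0, so k_d L₀ e^(−k_d t) = k_r D. Substituting D(t) from the Streeter–Phelps equation and solving for t gives
t_c = ln[(k_r/k_d)(1 − D₀(k_r−k_d)/(k_d L₀))] / (k_r−k_d).
Here k_r−k_d = 0.1370 d⁻¹ and 1 − D₀(k_r−k_d)/(k_d L₀) = 1 − 3.91×0.1370/(0.102×36.5) = 0.8561, so
t_c = ln(2.343 × 0.8561) / 0.1370 = 0.6961 / 0.1370 = 5.081 d.
D_c = (k_d/k_r) L₀ e^(−k_d t_c) = (0.102/0.239) × 36.5 × e^(−0.102×5.081) = 0.4268 × 36.5 × 0.5955 = 9.277 mg/L.
Minimum DO = C_s − D_c = 9.90 − 9.277 = 0.6231 mg/L.
x_c = v t_c = 0.761 m/s × 5.081 d × 86400 s/d = 334100 m ≈ 334 km.

t_c ≈ 5.08 d; D_c ≈ 9.28 mg/L; min DO ≈ 0.623 mg/L; x_c ≈ 334 km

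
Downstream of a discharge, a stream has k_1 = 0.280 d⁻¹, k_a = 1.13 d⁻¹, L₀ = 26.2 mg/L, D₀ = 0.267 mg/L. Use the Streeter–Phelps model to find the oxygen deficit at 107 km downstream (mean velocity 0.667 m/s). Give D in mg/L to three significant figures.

D ≈ 4.11 mg/L

Travel time t = x/v = 107 km / (0.667 m/s) = 107000 m / 0.667 m/s = 160400 s = 1.857 d.
k_1 L₀/(k_a−k_1) = 0.280×26.2/(1.13−0.280) = 7.336/0.8500 = 8.631 mg/L.
e^(−k_1 t) = e^(−0.280×1.857) = 0.5946; e^(−k_a t) = e^(−1.13×1.857) = 0.1227.
D = 8.631 × (0.5946 − 0.1227) + 0.267 × 0.1227 = 4.073 + 0.03276 = 4.106 mg/L.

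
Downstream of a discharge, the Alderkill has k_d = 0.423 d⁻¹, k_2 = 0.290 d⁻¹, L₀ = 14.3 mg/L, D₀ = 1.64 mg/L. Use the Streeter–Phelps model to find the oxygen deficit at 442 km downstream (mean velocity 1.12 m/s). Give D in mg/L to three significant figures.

Travel time t = x/v = 442 km / (1.12 m/s) = 442000 m / 1.12 m/s = 394600 s = 4.568 d.
k_d L₀/(k_2−k_d) = 0.423×14.3/(0.290−0.423) = 6.049/-0.1330 = -45.48 mg/L.
e^(−k_d t) = e^(−0.423×4.568) = 0.1448; e^(−k_2 t) = e^(−0.290×4.568) = 0.2659.
D = -45.48 × (0.1448 − 0.2659) + 1.64 × 0.2659 = 5.506 + 0.4361 = 5.942 mg/L.

D ≈ 5.94 mg/L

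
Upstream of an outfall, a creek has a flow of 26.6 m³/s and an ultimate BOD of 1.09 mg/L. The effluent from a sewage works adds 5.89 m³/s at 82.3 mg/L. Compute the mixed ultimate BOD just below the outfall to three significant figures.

15.8 mg/L

Flow-weighted mixing: C = (Q_r C_r + Q_w C_w)/(Q_r + Q_w)
= (26.6×1.09 + 5.89×82.3)/(26.6 + 5.89) = 513.7/32.49 = 15.81 mg/L.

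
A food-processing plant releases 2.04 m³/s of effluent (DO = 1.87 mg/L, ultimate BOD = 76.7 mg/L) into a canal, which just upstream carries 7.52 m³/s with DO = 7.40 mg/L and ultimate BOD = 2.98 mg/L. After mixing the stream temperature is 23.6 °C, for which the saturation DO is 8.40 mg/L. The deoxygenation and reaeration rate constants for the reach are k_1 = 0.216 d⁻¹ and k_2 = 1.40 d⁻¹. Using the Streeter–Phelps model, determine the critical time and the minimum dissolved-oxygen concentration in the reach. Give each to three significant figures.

Mixed DO = (7.52×7.40 + 2.04×1.87)/(7.52+2.04) = 59.46/9.560 = 6.220 mg/L.
Mixed L₀ = (7.52×2.98 + 2.04×76.7)/(9.560) = 178.9/9.560 = 18.71 mg/L.
Initial deficit D₀ = C_s − DO₀ = 8.40 − 6.220 = 2.180 mg/L.
t_c = (1/1.184) ln[(1.40/0.216)(1 − 2.180×1.184/(0.216×18.71))] = 0.8446 × ln(2.342) = 0.7188 d.
D_c = (0.216/1.40) × 18.71 × e^(−0.216×0.7188) = 0.1543 × 18.71 × 0.8562 = 2.472 mg/L.
Minimum DO = 8.40 − 2.472 = 5.928 mg/L.

t_c ≈ 0.719 d; minimum DO ≈ 5.93 mg/L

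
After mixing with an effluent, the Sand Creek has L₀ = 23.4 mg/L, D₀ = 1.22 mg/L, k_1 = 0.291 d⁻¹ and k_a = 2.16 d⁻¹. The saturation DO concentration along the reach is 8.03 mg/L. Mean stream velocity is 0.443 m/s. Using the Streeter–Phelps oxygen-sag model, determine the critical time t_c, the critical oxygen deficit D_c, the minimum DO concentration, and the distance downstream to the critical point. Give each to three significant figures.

t_c ≈ 0.854 d; D_c ≈ 2.46 mg/L; min DO ≈ 5.57 mg/L; x_c ≈ 32.7 km

At the critical point dD/dt = 0, so k_1 L₀ e^(−k_1 t) = k_a D. Substituting D(t) from the Streeter–Phelps equation and solving for t gives
t_c = ln[(k_a/k_1)(1 − D₀(k_a−k_1)/(k_1 L₀))] / (k_a−k_1).
Here k_a−k_1 = 1.869 d⁻¹ and 1 − D₀(k_a−k_1)/(k_1 L₀) = 1 − 1.22×1.869/(0.291×23.4) = 0.6651, so
t_c = ln(7.423 × 0.6651) / 1.869 = 1.597 / 1.869 = 0.8544 d.
D_c = (k_1/k_a) L₀ e^(−k_1 t_c) = (0.291/2.16) × 23.4 × e^(−0.291×0.8544) = 0.1347 × 23.4 × 0.7799 = 2.459 mg/L.
Minimum DO = C_s − D_c = 8.03 − 2.459 = 5.571 mg/L.
x_c = v t_c = 0.443 m/s × 0.8544 d × 86400 s/d = 32700 m ≈ 32.7 km.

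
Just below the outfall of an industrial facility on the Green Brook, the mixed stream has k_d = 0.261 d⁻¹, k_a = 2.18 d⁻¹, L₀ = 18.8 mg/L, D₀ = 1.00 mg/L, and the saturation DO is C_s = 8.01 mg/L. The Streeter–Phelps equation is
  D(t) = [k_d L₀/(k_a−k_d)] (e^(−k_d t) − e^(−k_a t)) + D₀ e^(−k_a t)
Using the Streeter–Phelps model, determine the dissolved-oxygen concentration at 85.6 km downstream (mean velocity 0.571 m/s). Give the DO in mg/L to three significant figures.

DO ≈ 6.42 mg/L

Travel time t = x/v = 85.6 km / (0.571 m/s) = 85600 m / 0.571 m/s = 149900 s = 1.735 d.
k_d L₀/(k_a−k_d) = 0.261×18.8/(2.18−0.261) = 4.907/1.919 = 2.557 mg/L.
e^(−k_d t) = e^(−0.261×1.735) = 0.6358; e^(−k_a t) = e^(−2.18×1.735) = 0.02277.
D = 2.557 × (0.6358 − 0.02277) + 1.00 × 0.02277 = 1.568 + 0.02277 = 1.590 mg/L.
DO = C_s − D = 8.01 − 1.590 = 6.420 mg/L.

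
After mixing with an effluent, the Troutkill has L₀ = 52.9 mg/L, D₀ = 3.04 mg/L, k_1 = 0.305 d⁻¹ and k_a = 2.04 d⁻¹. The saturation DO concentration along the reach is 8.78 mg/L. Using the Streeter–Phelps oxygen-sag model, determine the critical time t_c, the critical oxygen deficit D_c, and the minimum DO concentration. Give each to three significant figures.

t_c ≈ 0.867 d; D_c ≈ 6.07 mg/L; min DO ≈ 2.71 mg/L

At the critical point dD/dt = 0, so k_1 L₀ e^(−k_1 t) = k_a D. Substituting D(t) from the Streeter–Phelps equation and solving for t gives
t_c = ln[(k_a/k_1)(1 − D₀(k_a−k_1)/(k_1 L₀))] / (k_a−k_1).
Here k_a−k_1 = 1.735 d⁻¹ and 1 − D₀(k_a−k_1)/(k_1 L₀) = 1 − 3.04×1.735/(0.305×52.9) = 0.6731, so
t_c = ln(6.689 × 0.6731) / 1.735 = 1.505 / 1.735 = 0.8672 d.
L(t_c) = L₀ e^(−k_1 t_c) = 52.9 × 0.7676 = 40.61 mg/L, and at the critical point k_a D_c = k_1 L, so D_c = (0.305/2.04) × 40.61 = 6.071 mg/L.
Minimum DO = C_s − D_c = 8.78 − 6.071 = 2.709 mg/L.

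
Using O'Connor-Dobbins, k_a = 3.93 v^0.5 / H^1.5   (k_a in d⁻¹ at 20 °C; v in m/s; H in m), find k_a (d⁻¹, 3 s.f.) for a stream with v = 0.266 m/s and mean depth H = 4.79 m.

k_a = 3.93 × 0.266^0.5 / 4.79^1.5 = 3.93 × 0.5158 / 10.48 = 0.1933 d⁻¹.

k_a ≈ 0.193 d⁻¹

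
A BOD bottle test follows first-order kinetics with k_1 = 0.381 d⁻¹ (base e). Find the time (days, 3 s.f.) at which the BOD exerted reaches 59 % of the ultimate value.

t ≈ 2.34 d

y/L₀ = 1 − e^(−k_1 t) = 0.59 ⇒ e^(−k_1 t) = 0.410
t = −ln(0.410) / 0.381 = 0.8916 / 0.381 = 2.340 d.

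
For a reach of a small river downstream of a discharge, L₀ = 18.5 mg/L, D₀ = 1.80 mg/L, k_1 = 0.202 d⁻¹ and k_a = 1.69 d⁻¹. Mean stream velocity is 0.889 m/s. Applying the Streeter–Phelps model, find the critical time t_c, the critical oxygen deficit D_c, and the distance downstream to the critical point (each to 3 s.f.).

With k_a/k_1 = 8.366 and 1 − D₀(k_a−k_1)/(k_1 L₀) = 0.2833,
t_c = ln(8.366 × 0.2833) / (1.69 − 0.202) = ln(2.370) / 1.488 = 0.8629/1.488 = 0.5799 d.
D_c = (k_1/k_a) L₀ e^(−k_1 t_c) = (0.202/1.69) × 18.5 × e^(−0.202×0.5799) = 0.1195 × 18.5 × 0.8895 = 1.967 mg/L.
x_c = v t_c = 0.889 m/s × 0.5799 d × 86400 s/d = 44540 m ≈ 44.5 km.

t_c ≈ 0.580 d; D_c ≈ 1.97 mg/L; x_c ≈ 44.5 km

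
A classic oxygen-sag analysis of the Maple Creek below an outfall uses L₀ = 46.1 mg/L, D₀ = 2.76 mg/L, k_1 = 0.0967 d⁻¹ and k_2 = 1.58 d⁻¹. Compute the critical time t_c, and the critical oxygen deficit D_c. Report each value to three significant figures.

t_c ≈ 0.194 d; D_c ≈ 2.77 mg/L

t_c = [1/(k_2−k_1)] ln[(k_2/k_1)(1 − D₀(k_2−k_1)/(k_1 L₀))]
= [1/(1.58−0.0967)] ln[(1.58/0.0967)(1 − 2.76×1.483/(0.0967×46.1))]
= (1/1.483) ln[16.34 × 0.08164] = 0.6742 × ln(1.334) = 0.6742 × 0.2882 = 0.1943 d.
D_c = (k_1/k_2) L₀ e^(−k_1 t_c) = (0.0967/1.58) × 46.1 × e^(−0.0967×0.1943) = 0.06120 × 46.1 × 0.9814 = 2.769 mg/L.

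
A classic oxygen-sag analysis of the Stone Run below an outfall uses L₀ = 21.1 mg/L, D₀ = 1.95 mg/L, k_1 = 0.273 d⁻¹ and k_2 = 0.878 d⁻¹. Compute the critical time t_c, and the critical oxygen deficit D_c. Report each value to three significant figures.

t_c ≈ 1.55 d; D_c ≈ 4.29 mg/L

t_c = [1/(k_2−k_1)] ln[(k_2/k_1)(1 − D₀(k_2−k_1)/(k_1 L₀))]
= [1/(0.878−0.273)] ln[(0.878/0.273)(1 − 1.95×0.6050/(0.273×21.1))]
= (1/0.6050) ln[3.216 × 0.7952] = 1.653 × ln(2.557) = 1.653 × 0.9390 = 1.552 d.
D_c = (k_1/k_2) L₀ e^(−k_1 t_c) = (0.273/0.878) × 21.1 × e^(−0.273×1.552) = 0.3109 × 21.1 × 0.6546 = 4.295 mg/L.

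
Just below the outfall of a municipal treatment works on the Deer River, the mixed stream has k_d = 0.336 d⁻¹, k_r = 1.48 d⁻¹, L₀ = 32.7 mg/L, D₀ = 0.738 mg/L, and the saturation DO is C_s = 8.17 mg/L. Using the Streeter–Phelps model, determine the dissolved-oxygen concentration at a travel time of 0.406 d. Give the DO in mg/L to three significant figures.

DO ≈ 4.65 mg/L

k_d L₀/(k_r−k_d) = 0.336×32.7/(1.48−0.336) = 10.99/1.144 = 9.604 mg/L.
e^(−k_d t) = e^(−0.336×0.4060) = 0.8725; e^(−k_r t) = e^(−1.48×0.4060) = 0.5483.
D = 9.604 × (0.8725 − 0.5483) + 0.738 × 0.5483 = 3.113 + 0.4047 = 3.518 mg/L.
DO = C_s − D = 8.17 − 3.518 = 4.652 mg/L.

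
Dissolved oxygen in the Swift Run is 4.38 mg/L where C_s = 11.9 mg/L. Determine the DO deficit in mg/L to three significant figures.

D ≈ 7.52 mg/L

D = C_s − C = 11.9 − 4.38 = 7.52 mg/L.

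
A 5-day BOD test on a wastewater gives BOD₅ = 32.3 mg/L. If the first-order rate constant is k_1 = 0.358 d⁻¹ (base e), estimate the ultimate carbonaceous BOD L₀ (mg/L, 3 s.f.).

BOD₅ = L₀(1 − e^(−5k_1)) ⇒ L₀ = BOD₅ / (1 − e^(−5×0.358))
= 32.3 / (1 − 0.1670) = 32.3 / 0.8330 = 38.77 mg/L.

L₀ ≈ 38.8 mg/L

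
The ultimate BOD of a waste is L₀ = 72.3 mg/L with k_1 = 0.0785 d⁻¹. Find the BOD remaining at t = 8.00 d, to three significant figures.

L_t = L₀ e^(−k_1 t) = 72.3 × e^(−0.0785×8.00) = 72.3 × 0.5337 = 38.58 mg/L.

L ≈ 38.6 mg/L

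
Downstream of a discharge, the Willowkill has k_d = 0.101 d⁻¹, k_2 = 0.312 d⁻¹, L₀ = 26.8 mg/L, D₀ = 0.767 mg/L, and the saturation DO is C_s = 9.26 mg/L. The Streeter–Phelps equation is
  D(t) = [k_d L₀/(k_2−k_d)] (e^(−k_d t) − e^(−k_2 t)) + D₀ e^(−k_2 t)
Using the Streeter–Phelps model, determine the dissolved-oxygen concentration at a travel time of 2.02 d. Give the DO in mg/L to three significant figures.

DO ≈ 5.22 mg/L

k_d L₀/(k_2−k_d) = 0.101×26.8/(0.312−0.101) = 2.707/0.2110 = 12.83 mg/L.
e^(−k_d t) = e^(−0.101×2.020) = 0.8154; e^(−k_2 t) = e^(−0.312×2.020) = 0.5325.
D = 12.83 × (0.8154 − 0.5325) + 0.767 × 0.5325 = 3.630 + 0.4084 = 4.039 mg/L.
DO = C_s − D = 9.26 − 4.039 = 5.221 mg/L.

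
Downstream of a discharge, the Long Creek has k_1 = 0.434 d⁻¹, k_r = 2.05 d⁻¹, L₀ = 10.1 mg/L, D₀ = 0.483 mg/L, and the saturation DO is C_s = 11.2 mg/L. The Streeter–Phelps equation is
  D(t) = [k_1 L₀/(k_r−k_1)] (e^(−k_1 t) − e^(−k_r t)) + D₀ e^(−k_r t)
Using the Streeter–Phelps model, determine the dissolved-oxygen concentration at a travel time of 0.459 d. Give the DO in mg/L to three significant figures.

DO ≈ 9.85 mg/L

k_1 L₀/(k_r−k_1) = 0.434×10.1/(2.05−0.434) = 4.383/1.616 = 2.713 mg/L.
e^(−k_1 t) = e^(−0.434×0.4590) = 0.8194; e^(−k_r t) = e^(−2.05×0.4590) = 0.3903.
D = 2.713 × (0.8194 − 0.3903) + 0.483 × 0.3903 = 1.164 + 0.1885 = 1.352 mg/L.
DO = C_s − D = 11.2 − 1.352 = 9.848 mg/L.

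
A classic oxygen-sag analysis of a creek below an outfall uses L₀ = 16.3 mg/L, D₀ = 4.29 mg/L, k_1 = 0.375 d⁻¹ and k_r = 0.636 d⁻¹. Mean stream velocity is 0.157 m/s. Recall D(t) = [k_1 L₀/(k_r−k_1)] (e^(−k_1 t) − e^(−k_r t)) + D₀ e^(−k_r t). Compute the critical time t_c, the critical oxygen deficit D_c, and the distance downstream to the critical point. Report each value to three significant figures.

At the critical point dD/dt = 0, so k_1 L₀ e^(−k_1 t) = k_r D. Substituting D(t) from the Streeter–Phelps equation and solving for t gives
t_c = ln[(k_r/k_1)(1 − D₀(k_r−k_1)/(k_1 L₀))] / (k_r−k_1).
Here k_r−k_1 = 0.2610 d⁻¹ and 1 − D₀(k_r−k_1)/(k_1 L₀) = 1 − 4.29×0.2610/(0.375×16.3) = 0.8168, so
t_c = ln(1.696 × 0.8168) / 0.2610 = 0.3259 / 0.2610 = 1.249 d.
L(t_c) = L₀ e^(−k_1 t_c) = 16.3 × 0.6261 = 10.20 mg/L, and at the critical point k_r D_c = k_1 L, so D_c = (0.375/0.636) × 10.20 = 6.017 mg/L.
x_c = v t_c = 0.157 m/s × 1.249 d × 86400 s/d = 16940 m ≈ 16.9 km.

t_c ≈ 1.25 d; D_c ≈ 6.02 mg/L; x_c ≈ 16.9 km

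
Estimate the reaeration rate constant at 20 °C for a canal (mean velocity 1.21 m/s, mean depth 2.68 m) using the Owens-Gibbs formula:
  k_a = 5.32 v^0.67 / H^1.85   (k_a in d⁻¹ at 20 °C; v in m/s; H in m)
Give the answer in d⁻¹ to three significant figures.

k_a ≈ 0.976 d⁻¹

k_a = 5.32 × 1.21^0.67 / 2.68^1.85 = 5.32 × 1.136 / 6.195 = 0.9757 d⁻¹.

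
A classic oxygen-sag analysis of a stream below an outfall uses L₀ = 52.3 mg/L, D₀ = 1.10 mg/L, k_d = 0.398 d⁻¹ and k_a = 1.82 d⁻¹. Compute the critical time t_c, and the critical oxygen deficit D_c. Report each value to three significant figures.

t_c ≈ 1.01 d; D_c ≈ 7.64 mg/L

With k_a/k_d = 4.573 and 1 − D₀(k_a−k_d)/(k_d L₀) = 0.9249,
t_c = ln(4.573 × 0.9249) / (1.82 − 0.398) = ln(4.229) / 1.422 = 1.442/1.422 = 1.014 d.
L(t_c) = L₀ e^(−k_d t_c) = 52.3 × 0.6679 = 34.93 mg/L, and at the critical point k_a D_c = k_d L, so D_c = (0.398/1.82) × 34.93 = 7.639 mg/L.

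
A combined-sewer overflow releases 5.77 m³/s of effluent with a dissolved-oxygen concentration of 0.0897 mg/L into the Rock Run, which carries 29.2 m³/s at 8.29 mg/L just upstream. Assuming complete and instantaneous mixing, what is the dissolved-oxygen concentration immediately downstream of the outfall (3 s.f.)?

6.94 mg/L

Flow-weighted mixing: C = (Q_r C_r + Q_w C_w)/(Q_r + Q_w)
= (29.2×8.29 + 5.77×0.0897)/(29.2 + 5.77) = 242.6/34.97 = 6.937 mg/L.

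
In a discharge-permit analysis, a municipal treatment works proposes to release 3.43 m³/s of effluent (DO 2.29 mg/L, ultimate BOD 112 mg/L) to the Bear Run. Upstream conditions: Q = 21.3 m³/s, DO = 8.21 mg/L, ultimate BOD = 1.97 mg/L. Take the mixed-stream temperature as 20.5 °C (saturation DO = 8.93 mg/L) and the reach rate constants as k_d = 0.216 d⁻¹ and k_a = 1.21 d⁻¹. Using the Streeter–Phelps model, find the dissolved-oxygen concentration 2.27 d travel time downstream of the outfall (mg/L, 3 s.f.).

Mixed DO = (21.3×8.21 + 3.43×2.29)/(21.3+3.43) = 182.7/24.73 = 7.389 mg/L.
Mixed L₀ = (21.3×1.97 + 3.43×112)/(24.73) = 426.1/24.73 = 17.23 mg/L.
Initial deficit D₀ = C_s − DO₀ = 8.93 − 7.389 = 1.541 mg/L.
D(2.27) = [0.216×17.23/(1.21−0.216)](e^(−0.216×2.27) − e^(−1.21×2.27)) + 1.541 e^(−1.21×2.27)
= 3.744 × (0.6124 − 0.06414) + 1.541 × 0.06414 = 2.152 mg/L.
DO = 8.93 − 2.152 = 6.778 mg/L.

DO ≈ 6.78 mg/L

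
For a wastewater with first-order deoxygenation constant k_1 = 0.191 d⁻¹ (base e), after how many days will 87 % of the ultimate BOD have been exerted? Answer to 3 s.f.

t ≈ 10.7 d

y/L₀ = 1 − e^(−k_1 t) = 0.87 ⇒ e^(−k_1 t) = 0.130
t = −ln(0.130) / 0.191 = 2.040 / 0.191 = 10.68 d.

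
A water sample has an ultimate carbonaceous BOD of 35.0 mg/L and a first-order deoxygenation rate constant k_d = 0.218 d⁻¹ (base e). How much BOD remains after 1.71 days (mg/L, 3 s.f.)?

L_t = L₀ e^(−k_d t) = 35.0 × e^(−0.218×1.71) = 35.0 × 0.6888 = 24.11 mg/L.

L ≈ 24.1 mg/L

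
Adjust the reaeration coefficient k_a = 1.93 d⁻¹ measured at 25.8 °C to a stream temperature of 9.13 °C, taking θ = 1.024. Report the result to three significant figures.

k_a(T₂) = k_a(T₁) · θ^(T₂−T₁) = 1.93 × 1.024^(9.13−25.8)
= 1.93 × 1.024^-16.7 = 1.93 × 0.6734 = 1.300 d⁻¹.

k_a ≈ 1.30 d⁻¹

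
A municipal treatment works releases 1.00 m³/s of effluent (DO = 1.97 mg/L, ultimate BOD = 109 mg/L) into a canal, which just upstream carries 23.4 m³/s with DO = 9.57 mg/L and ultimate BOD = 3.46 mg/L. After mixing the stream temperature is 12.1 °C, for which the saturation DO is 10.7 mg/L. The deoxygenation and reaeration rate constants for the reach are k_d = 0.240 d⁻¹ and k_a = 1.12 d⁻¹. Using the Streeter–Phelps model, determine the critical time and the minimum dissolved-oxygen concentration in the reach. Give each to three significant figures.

t_c ≈ 0.460 d; minimum DO ≈ 9.21 mg/L

Mixed DO = (23.4×9.57 + 1.00×1.97)/(23.4+1.00) = 225.9/24.40 = 9.259 mg/L.
Mixed L₀ = (23.4×3.46 + 1.00×109)/(24.40) = 190.0/24.40 = 7.785 mg/L.
Initial deficit D₀ = C_s − DO₀ = 10.7 − 9.259 = 1.441 mg/L.
t_c = (1/0.8800) ln[(1.12/0.240)(1 − 1.441×0.8800/(0.240×7.785))] = 1.136 × ln(1.499) = 0.4596 d.
D_c = (0.240/1.12) × 7.785 × e^(−0.240×0.4596) = 0.2143 × 7.785 × 0.8956 = 1.494 mg/L.
Minimum DO = 10.7 − 1.494 = 9.206 mg/L.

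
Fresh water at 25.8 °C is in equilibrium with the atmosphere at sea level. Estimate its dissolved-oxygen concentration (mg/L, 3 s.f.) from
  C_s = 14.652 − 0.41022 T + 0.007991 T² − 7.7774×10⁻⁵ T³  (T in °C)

C_s = 14.652 − 0.41022×25.8 + 0.007991×25.8² − 7.7774×10⁻⁵×25.8³ = 8.052 mg/L.

C_s ≈ 8.05 mg/L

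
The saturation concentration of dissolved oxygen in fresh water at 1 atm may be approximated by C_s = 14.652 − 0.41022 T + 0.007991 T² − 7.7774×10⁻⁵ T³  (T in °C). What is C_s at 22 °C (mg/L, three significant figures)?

C_s = 14.652 − 0.41022×22 + 0.007991×22² − 7.7774×10⁻⁵×22³ = 8.667 mg/L.

C_s ≈ 8.67 mg/L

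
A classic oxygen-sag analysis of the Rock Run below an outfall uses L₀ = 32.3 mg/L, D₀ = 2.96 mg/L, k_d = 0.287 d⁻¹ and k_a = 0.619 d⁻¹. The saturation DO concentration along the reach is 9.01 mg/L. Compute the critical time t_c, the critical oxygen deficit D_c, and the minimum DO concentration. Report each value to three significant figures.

t_c ≈ 1.98 d; D_c ≈ 8.49 mg/L; min DO ≈ 0.520 mg/L

At the critical point dD/dt = 0, so k_d L₀ e^(−k_d t) = k_a D. Substituting D(t) from the Streeter–Phelps equation and solving for t gives
t_c = ln[(k_a/k_d)(1 − D₀(k_a−k_d)/(k_d L₀))] / (k_a−k_d).
Here k_a−k_d = 0.3320 d⁻¹ and 1 − D₀(k_a−k_d)/(k_d L₀) = 1 − 2.96×0.3320/(0.287×32.3) = 0.8940, so
t_c = ln(2.157 × 0.8940) / 0.3320 = 0.6566 / 0.3320 = 1.978 d.
L(t_c) = L₀ e^(−k_d t_c) = 32.3 × 0.5669 = 18.31 mg/L, and at the critical point k_a D_c = k_d L, so D_c = (0.287/0.619) × 18.31 = 8.490 mg/L.
Minimum DO = C_s − D_c = 9.01 − 8.490 = 0.5201 mg/L.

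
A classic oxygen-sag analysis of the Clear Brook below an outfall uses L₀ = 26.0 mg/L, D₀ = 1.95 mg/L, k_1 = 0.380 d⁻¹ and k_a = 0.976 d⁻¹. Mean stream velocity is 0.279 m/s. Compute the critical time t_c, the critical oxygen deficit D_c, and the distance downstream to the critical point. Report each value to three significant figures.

t_c ≈ 1.37 d; D_c ≈ 6.01 mg/L; x_c ≈ 33.1 km

t_c = [1/(k_a−k_1)] ln[(k_a/k_1)(1 − D₀(k_a−k_1)/(k_1 L₀))]
= [1/(0.976−0.380)] ln[(0.976/0.380)(1 − 1.95×0.5960/(0.380×26.0))]
= (1/0.5960) ln[2.568 × 0.8824] = 1.678 × ln(2.266) = 1.678 × 0.8181 = 1.373 d.
L(t_c) = L₀ e^(−k_1 t_c) = 26.0 × 0.5935 = 15.43 mg/L, and at the critical point k_a D_c = k_1 L, so D_c = (0.380/0.976) × 15.43 = 6.008 mg/L.
x_c = v t_c = 0.279 m/s × 1.373 d × 86400 s/d = 33090 m ≈ 33.1 km.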